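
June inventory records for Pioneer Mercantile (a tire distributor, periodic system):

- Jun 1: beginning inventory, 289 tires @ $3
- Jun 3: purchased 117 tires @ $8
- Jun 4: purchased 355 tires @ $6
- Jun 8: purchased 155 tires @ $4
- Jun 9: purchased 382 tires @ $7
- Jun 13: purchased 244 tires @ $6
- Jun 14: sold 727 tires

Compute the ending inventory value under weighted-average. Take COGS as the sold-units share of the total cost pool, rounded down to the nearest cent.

Jun 14, sell 727: 727/1542 × $8,691.00 → $4,097.50
Ending inventory (cost pool remaining) = $4,593.50
Check: goods available $8,691.00 = COGS $4,097.50 + ending $4,593.50

Ending inventory = $4,593.50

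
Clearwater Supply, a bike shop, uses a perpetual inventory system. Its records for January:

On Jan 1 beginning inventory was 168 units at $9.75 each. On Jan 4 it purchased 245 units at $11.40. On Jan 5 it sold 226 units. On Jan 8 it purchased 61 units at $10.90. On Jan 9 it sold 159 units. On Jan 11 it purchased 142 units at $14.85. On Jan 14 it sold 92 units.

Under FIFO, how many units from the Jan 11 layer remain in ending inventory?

Jan 5, 226 sold [FIFO — oldest first]: 168 @ $9.75 + 58 @ $11.40 = $2,299.20
Jan 9, 159 sold [FIFO — oldest first]: 159 @ $11.40 = $1,812.60
Jan 14, 92 sold [FIFO — oldest first]: 28 @ $11.40 + 61 @ $10.90 + 3 @ $14.85 = $1,028.65
Total COGS = $2,299.20 + $1,812.60 + $1,028.65 = $5,140.45
Ending inventory: 139 @ $14.85 = $2,064.15

139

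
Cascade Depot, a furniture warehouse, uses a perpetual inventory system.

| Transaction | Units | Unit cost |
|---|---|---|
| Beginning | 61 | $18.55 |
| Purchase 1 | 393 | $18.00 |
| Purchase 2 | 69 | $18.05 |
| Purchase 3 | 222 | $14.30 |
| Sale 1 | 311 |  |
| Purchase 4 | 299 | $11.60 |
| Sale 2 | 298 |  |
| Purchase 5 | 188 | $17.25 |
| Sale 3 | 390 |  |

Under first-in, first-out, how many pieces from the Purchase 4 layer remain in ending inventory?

45

Sale 1 (311) [FIFO — oldest first]: 61 @ $18.55 + 250 @ $18.00 = $5,631.55
Sale 2 (298) [FIFO — oldest first]: 143 @ $18.00 + 69 @ $18.05 + 86 @ $14.30 = $5,049.25
Sale 3 (390) [FIFO — oldest first]: 136 @ $14.30 + 254 @ $11.60 = $4,891.20
Total COGS = $5,631.55 + $5,049.25 + $4,891.20 = $15,572.00
Ending inventory: 45 @ $11.60 + 188 @ $17.25 = $3,765.00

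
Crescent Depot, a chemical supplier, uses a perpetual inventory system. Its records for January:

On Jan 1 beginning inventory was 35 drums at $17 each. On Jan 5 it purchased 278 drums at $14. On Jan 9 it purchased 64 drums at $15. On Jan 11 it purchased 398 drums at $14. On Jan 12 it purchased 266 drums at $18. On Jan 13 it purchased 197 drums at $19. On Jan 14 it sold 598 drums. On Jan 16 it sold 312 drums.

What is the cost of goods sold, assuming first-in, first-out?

Jan 14, 598 sold [FIFO — oldest first]: 35 @ $17 + 278 @ $14 + 64 @ $15 + 221 @ $14 = $8,541
Jan 16, 312 sold [FIFO — oldest first]: 177 @ $14 + 135 @ $18 = $4,908
Total COGS = $8,541 + $4,908 = $13,449
Ending inventory: 131 @ $18 + 197 @ $19 = $6,101
Check: goods available $19,550 = COGS $13,449 + ending $6,101

COGS = $13,449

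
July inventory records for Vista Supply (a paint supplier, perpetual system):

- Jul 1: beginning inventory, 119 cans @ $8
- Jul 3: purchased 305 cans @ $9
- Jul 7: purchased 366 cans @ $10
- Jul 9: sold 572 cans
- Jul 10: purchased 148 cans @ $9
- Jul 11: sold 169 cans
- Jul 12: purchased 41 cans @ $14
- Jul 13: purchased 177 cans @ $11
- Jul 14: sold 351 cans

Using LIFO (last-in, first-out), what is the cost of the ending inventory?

Jul 9, 572 sold [LIFO — newest first]: 366 @ $10 + 206 @ $9 = $5,514
Jul 11, 169 sold [LIFO — newest first]: 148 @ $9 + 21 @ $9 = $1,521
Jul 14, 351 sold [LIFO — newest first]: 177 @ $11 + 41 @ $14 + 78 @ $9 + 55 @ $8 = $3,663
Total COGS = $5,514 + $1,521 + $3,663 = $10,698
Ending inventory: 64 @ $8 = $512

Ending inventory = $512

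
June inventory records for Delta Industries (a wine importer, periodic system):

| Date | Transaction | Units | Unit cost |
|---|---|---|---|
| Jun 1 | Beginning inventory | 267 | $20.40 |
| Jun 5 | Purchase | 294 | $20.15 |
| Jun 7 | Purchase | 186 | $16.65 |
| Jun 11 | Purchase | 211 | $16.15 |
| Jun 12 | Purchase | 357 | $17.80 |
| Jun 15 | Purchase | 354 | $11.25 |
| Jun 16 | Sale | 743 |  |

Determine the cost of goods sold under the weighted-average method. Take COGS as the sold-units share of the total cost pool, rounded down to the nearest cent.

Jun 16, sell 743: 743/1669 × $28,212.55 → $12,559.57
Ending inventory (cost pool remaining) = $15,652.98
Check: goods available $28,212.55 = COGS $12,559.57 + ending $15,652.98

COGS = $12,559.57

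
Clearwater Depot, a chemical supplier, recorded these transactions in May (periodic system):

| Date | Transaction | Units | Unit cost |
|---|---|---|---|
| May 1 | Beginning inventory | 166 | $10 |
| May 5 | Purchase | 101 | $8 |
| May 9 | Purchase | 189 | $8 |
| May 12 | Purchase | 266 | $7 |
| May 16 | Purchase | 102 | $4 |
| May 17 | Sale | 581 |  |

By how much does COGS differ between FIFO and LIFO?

$881

FIFO COGS: 166 @ $10 + 101 @ $8 + 189 @ $8 + 125 @ $7 = $4,855
LIFO COGS: 102 @ $4 + 266 @ $7 + 189 @ $8 + 24 @ $8 = $3,974
Difference = |$4,855 − $3,974| = $881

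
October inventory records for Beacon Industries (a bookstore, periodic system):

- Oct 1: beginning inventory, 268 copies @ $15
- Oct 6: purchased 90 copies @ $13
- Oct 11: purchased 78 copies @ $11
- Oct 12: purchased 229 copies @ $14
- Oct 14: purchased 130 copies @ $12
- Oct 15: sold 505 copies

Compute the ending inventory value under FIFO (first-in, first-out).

Ending inventory = $3,800

Oct 15, 505 sold [FIFO — oldest first]: 268 @ $15 + 90 @ $13 + 78 @ $11 + 69 @ $14 = $7,014
Ending inventory: 160 @ $14 + 130 @ $12 = $3,800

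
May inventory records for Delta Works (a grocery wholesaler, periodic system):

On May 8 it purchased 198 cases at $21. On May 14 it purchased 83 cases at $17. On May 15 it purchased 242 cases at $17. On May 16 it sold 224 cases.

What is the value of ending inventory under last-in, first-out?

May 16, 224 sold [LIFO — newest first]: 224 @ $17 = $3,808
Ending inventory: 198 @ $21 + 83 @ $17 + 18 @ $17 = $5,875

Ending inventory = $5,875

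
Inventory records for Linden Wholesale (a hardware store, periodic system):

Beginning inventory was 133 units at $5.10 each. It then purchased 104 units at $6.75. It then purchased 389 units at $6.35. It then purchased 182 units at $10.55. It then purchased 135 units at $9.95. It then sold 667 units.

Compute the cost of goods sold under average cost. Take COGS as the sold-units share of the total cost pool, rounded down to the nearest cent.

COGS = $5,031.71

Sale 1, sell 667: 667/943 × $7,113.80 → $5,031.71
Ending inventory (cost pool remaining) = $2,082.09
Check: goods available $7,113.80 = COGS $5,031.71 + ending $2,082.09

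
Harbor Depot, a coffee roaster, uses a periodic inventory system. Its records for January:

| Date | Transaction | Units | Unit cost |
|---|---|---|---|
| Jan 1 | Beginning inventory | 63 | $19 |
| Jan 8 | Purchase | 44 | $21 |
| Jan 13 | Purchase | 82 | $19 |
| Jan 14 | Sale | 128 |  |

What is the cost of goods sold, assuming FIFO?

Jan 14, 128 sold [FIFO — oldest first]: 63 @ $19 + 44 @ $21 + 21 @ $19 = $2,520
Ending inventory: 61 @ $19 = $1,159
Check: goods available $3,679 = COGS $2,520 + ending $1,159

COGS = $2,520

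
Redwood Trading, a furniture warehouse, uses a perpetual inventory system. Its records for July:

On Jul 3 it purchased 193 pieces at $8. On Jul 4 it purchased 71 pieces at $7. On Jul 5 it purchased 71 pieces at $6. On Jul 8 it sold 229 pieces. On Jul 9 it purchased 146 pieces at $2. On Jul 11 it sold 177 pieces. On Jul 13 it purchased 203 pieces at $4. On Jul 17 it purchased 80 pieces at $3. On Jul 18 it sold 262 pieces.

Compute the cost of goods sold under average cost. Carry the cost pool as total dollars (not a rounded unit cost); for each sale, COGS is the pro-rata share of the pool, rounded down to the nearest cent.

COGS = $3,443.29

After Jul 3: 193 on hand, pool $1,544.00 (≈ $8.0000 each)
After Jul 4: 264 on hand, pool $2,041.00 (≈ $7.7311 each)
After Jul 5: 335 on hand, pool $2,467.00 (≈ $7.3642 each)
Jul 8, sell 229: 229/335 × $2,467.00 → $1,686.39
After Jul 9: 252 on hand, pool $1,072.61 (≈ $4.2564 each)
Jul 11, sell 177: 177/252 × $1,072.61 → $753.38
After Jul 13: 278 on hand, pool $1,131.23 (≈ $4.0692 each)
After Jul 17: 358 on hand, pool $1,371.23 (≈ $3.8303 each)
Jul 18, sell 262: 262/358 × $1,371.23 → $1,003.52
Total COGS = $1,686.39 + $753.38 + $1,003.52 = $3,443.29
Ending inventory (cost pool remaining) = $367.71
Check: goods available $3,811.00 = COGS $3,443.29 + ending $367.71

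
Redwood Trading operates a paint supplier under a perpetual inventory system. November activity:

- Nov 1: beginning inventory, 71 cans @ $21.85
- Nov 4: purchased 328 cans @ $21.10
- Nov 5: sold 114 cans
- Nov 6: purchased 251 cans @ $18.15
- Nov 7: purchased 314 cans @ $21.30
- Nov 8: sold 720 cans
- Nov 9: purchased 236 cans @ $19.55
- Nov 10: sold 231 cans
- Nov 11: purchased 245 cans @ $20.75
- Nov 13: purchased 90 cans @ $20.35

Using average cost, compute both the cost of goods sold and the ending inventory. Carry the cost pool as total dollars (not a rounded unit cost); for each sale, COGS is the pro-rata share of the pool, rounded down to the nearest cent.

COGS = $21,652.30; ending inventory = $9,592.75

After Nov 1: 71 on hand, pool $1,551.35 (≈ $21.8500 each)
After Nov 4: 399 on hand, pool $8,472.15 (≈ $21.2335 each)
Nov 5, sell 114: 114/399 × $8,472.15 → $2,420.61
After Nov 6: 536 on hand, pool $10,607.19 (≈ $19.7895 each)
After Nov 7: 850 on hand, pool $17,295.39 (≈ $20.3475 each)
Nov 8, sell 720: 720/850 × $17,295.39 → $14,650.21
After Nov 9: 366 on hand, pool $7,258.98 (≈ $19.8333 each)
Nov 10, sell 231: 231/366 × $7,258.98 → $4,581.48
After Nov 11: 380 on hand, pool $7,761.25 (≈ $20.4243 each)
After Nov 13: 470 on hand, pool $9,592.75 (≈ $20.4101 each)
Total COGS = $2,420.61 + $14,650.21 + $4,581.48 = $21,652.30
Ending inventory (cost pool remaining) = $9,592.75
Check: goods available $31,245.05 = COGS $21,652.30 + ending $9,592.75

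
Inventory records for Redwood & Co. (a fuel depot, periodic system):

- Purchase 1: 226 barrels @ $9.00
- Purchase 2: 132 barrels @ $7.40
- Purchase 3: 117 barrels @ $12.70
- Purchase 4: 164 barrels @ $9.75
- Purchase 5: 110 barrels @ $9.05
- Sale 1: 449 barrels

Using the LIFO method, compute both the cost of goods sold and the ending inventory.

Sale 1 (449) [LIFO — newest first]: 110 @ $9.05 + 164 @ $9.75 + 117 @ $12.70 + 58 @ $7.40 = $4,509.60
Ending inventory: 226 @ $9.00 + 74 @ $7.40 = $2,581.60
Check: goods available $7,091.20 = COGS $4,509.60 + ending $2,581.60

COGS = $4,509.60; ending inventory = $2,581.60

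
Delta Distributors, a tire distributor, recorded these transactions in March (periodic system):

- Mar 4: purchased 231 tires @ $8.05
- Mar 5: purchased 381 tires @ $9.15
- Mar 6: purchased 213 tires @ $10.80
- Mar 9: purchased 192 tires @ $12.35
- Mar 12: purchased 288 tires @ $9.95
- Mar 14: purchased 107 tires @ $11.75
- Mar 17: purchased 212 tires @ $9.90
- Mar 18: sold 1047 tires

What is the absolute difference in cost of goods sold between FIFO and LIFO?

$897.70

FIFO COGS: 231 @ $8.05 + 381 @ $9.15 + 213 @ $10.80 + 192 @ $12.35 + 30 @ $9.95 = $10,315.80
LIFO COGS: 212 @ $9.90 + 107 @ $11.75 + 288 @ $9.95 + 192 @ $12.35 + 213 @ $10.80 + 35 @ $9.15 = $11,213.50
Difference = |$10,315.80 − $11,213.50| = $897.70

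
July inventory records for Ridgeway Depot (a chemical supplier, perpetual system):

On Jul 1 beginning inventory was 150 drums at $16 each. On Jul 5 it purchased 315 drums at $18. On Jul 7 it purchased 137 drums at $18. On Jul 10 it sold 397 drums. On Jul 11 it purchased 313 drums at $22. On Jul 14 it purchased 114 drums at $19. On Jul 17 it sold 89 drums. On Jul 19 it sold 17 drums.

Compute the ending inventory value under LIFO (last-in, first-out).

Jul 10, 397 sold [LIFO — newest first]: 137 @ $18 + 260 @ $18 = $7,146
Jul 17, 89 sold [LIFO — newest first]: 89 @ $19 = $1,691
Jul 19, 17 sold [LIFO — newest first]: 17 @ $19 = $323
Total COGS = $7,146 + $1,691 + $323 = $9,160
Ending inventory: 150 @ $16 + 55 @ $18 + 313 @ $22 + 8 @ $19 = $10,428
Check: goods available $19,588 = COGS $9,160 + ending $10,428

Ending inventory = $10,428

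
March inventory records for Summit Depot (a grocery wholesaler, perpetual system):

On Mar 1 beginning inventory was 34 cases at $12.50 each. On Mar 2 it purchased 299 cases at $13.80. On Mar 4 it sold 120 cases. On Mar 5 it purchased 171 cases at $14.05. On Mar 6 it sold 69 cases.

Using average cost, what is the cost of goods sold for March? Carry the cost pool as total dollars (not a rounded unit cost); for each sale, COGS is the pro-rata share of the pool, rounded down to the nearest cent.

COGS = $2,594.87

After Mar 1: 34 on hand, pool $425.00 (≈ $12.5000 each)
After Mar 2: 333 on hand, pool $4,551.20 (≈ $13.6673 each)
Mar 4, sell 120: 120/333 × $4,551.20 → $1,640.07
After Mar 5: 384 on hand, pool $5,313.68 (≈ $13.8377 each)
Mar 6, sell 69: 69/384 × $5,313.68 → $954.80
Total COGS = $1,640.07 + $954.80 = $2,594.87
Ending inventory (cost pool remaining) = $4,358.88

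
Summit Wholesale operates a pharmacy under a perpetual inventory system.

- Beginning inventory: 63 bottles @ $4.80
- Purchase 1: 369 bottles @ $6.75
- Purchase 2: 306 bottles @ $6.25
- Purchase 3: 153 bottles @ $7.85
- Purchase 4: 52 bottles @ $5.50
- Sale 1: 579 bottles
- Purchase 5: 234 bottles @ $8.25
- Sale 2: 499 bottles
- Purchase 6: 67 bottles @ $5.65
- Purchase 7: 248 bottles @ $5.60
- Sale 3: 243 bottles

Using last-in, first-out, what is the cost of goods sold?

COGS = $8,938.60

Sale 1 (579) [LIFO — newest first]: 52 @ $5.50 + 153 @ $7.85 + 306 @ $6.25 + 68 @ $6.75 = $3,858.55
Sale 2 (499) [LIFO — newest first]: 234 @ $8.25 + 265 @ $6.75 = $3,719.25
Sale 3 (243) [LIFO — newest first]: 243 @ $5.60 = $1,360.80
Total COGS = $3,858.55 + $3,719.25 + $1,360.80 = $8,938.60
Ending inventory: 63 @ $4.80 + 36 @ $6.75 + 67 @ $5.65 + 5 @ $5.60 = $951.95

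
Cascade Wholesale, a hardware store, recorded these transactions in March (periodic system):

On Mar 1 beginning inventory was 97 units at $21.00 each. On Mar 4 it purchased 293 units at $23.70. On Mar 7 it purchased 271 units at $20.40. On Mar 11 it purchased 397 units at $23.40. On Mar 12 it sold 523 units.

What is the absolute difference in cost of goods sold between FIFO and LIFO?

$165.90

FIFO COGS: 97 @ $21.00 + 293 @ $23.70 + 133 @ $20.40 = $11,694.30
LIFO COGS: 397 @ $23.40 + 126 @ $20.40 = $11,860.20
Difference = |$11,694.30 − $11,860.20| = $165.90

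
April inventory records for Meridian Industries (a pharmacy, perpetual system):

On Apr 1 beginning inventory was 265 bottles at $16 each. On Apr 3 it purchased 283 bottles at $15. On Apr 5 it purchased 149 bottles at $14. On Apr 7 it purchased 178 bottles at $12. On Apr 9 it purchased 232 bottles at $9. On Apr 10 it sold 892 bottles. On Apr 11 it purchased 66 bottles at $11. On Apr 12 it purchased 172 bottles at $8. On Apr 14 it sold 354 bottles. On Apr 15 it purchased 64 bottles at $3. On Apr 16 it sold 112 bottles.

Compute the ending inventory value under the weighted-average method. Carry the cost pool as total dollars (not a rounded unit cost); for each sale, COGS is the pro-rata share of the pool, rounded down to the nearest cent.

After Apr 1: 265 on hand, pool $4,240.00 (≈ $16.0000 each)
After Apr 3: 548 on hand, pool $8,485.00 (≈ $15.4836 each)
After Apr 5: 697 on hand, pool $10,571.00 (≈ $15.1664 each)
After Apr 7: 875 on hand, pool $12,707.00 (≈ $14.5223 each)
After Apr 9: 1107 on hand, pool $14,795.00 (≈ $13.3650 each)
Apr 10, sell 892: 892/1107 × $14,795.00 → $11,921.53
After Apr 11: 281 on hand, pool $3,599.47 (≈ $12.8095 each)
After Apr 12: 453 on hand, pool $4,975.47 (≈ $10.9834 each)
Apr 14, sell 354: 354/453 × $4,975.47 → $3,888.11
After Apr 15: 163 on hand, pool $1,279.36 (≈ $7.8488 each)
Apr 16, sell 112: 112/163 × $1,279.36 → $879.06
Total COGS = $11,921.53 + $3,888.11 + $879.06 = $16,688.70
Ending inventory (cost pool remaining) = $400.30
Check: goods available $17,089.00 = COGS $16,688.70 + ending $400.30

Ending inventory = $400.30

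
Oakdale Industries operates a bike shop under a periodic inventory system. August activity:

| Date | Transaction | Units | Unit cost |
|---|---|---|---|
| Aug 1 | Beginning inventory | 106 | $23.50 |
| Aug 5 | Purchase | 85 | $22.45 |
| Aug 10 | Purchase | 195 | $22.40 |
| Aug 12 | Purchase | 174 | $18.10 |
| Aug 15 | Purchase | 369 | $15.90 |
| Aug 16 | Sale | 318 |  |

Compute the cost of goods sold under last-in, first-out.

Aug 16, 318 sold [LIFO — newest first]: 318 @ $15.90 = $5,056.20
Ending inventory: 106 @ $23.50 + 85 @ $22.45 + 195 @ $22.40 + 174 @ $18.10 + 51 @ $15.90 = $12,727.55
Check: goods available $17,783.75 = COGS $5,056.20 + ending $12,727.55

COGS = $5,056.20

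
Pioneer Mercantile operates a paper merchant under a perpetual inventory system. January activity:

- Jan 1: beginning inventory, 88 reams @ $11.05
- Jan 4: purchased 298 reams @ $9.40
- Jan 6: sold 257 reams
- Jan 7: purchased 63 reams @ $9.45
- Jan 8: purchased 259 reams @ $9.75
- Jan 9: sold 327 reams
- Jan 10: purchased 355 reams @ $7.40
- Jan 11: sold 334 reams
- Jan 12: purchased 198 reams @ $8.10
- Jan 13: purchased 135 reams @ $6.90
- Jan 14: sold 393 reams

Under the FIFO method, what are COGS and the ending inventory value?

Jan 6, 257 sold [FIFO — oldest first]: 88 @ $11.05 + 169 @ $9.40 = $2,561.00
Jan 9, 327 sold [FIFO — oldest first]: 129 @ $9.40 + 63 @ $9.45 + 135 @ $9.75 = $3,124.20
Jan 11, 334 sold [FIFO — oldest first]: 124 @ $9.75 + 210 @ $7.40 = $2,763.00
Jan 14, 393 sold [FIFO — oldest first]: 145 @ $7.40 + 198 @ $8.10 + 50 @ $6.90 = $3,021.80
Total COGS = $2,561.00 + $3,124.20 + $2,763.00 + $3,021.80 = $11,470.00
Ending inventory: 85 @ $6.90 = $586.50

COGS = $11,470.00; ending inventory = $586.50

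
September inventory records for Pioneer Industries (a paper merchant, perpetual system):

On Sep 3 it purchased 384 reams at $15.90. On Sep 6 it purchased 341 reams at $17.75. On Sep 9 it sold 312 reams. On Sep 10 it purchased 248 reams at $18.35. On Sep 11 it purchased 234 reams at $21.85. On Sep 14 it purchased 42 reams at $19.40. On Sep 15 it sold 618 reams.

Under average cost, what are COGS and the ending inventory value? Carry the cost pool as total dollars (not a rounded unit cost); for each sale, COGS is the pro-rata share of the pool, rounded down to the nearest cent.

COGS = $16,711.49; ending inventory = $5,925.36

After Sep 3: 384 on hand, pool $6,105.60 (≈ $15.9000 each)
After Sep 6: 725 on hand, pool $12,158.35 (≈ $16.7701 each)
Sep 9, sell 312: 312/725 × $12,158.35 → $5,232.28
After Sep 10: 661 on hand, pool $11,476.87 (≈ $17.3629 each)
After Sep 11: 895 on hand, pool $16,589.77 (≈ $18.5361 each)
After Sep 14: 937 on hand, pool $17,404.57 (≈ $18.5748 each)
Sep 15, sell 618: 618/937 × $17,404.57 → $11,479.21
Total COGS = $5,232.28 + $11,479.21 = $16,711.49
Ending inventory (cost pool remaining) = $5,925.36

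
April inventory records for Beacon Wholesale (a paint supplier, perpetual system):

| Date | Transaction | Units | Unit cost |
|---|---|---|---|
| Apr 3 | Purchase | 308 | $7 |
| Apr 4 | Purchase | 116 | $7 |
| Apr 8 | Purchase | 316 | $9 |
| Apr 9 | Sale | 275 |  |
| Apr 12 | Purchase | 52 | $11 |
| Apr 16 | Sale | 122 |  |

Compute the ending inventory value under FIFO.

Apr 9, 275 sold [FIFO — oldest first]: 275 @ $7 = $1,925
Apr 16, 122 sold [FIFO — oldest first]: 33 @ $7 + 89 @ $7 = $854
Total COGS = $1,925 + $854 = $2,779
Ending inventory: 27 @ $7 + 316 @ $9 + 52 @ $11 = $3,605
Check: goods available $6,384 = COGS $2,779 + ending $3,605

Ending inventory = $3,605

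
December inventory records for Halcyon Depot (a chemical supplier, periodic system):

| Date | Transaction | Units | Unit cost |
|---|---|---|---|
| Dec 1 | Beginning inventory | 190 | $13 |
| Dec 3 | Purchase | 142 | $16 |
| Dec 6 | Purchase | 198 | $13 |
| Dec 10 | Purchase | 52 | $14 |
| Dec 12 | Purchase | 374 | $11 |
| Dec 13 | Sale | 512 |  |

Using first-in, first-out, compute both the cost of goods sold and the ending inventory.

COGS = $7,082; ending inventory = $5,076

Dec 13, 512 sold [FIFO — oldest first]: 190 @ $13 + 142 @ $16 + 180 @ $13 = $7,082
Ending inventory: 18 @ $13 + 52 @ $14 + 374 @ $11 = $5,076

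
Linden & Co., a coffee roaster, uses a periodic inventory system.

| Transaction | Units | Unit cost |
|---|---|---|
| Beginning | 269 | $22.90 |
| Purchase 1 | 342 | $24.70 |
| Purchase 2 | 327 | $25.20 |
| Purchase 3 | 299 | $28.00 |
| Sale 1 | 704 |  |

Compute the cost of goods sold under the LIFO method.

Sale 1 (704) [LIFO — newest first]: 299 @ $28.00 + 327 @ $25.20 + 78 @ $24.70 = $18,539.00
Ending inventory: 269 @ $22.90 + 264 @ $24.70 = $12,680.90

COGS = $18,539.00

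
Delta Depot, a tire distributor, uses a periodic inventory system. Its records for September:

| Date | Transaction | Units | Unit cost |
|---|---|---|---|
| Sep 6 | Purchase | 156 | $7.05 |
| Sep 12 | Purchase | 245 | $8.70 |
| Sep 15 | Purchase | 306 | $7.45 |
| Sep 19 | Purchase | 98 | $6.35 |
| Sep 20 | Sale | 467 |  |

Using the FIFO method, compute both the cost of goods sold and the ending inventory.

Sep 20, 467 sold [FIFO — oldest first]: 156 @ $7.05 + 245 @ $8.70 + 66 @ $7.45 = $3,723.00
Ending inventory: 240 @ $7.45 + 98 @ $6.35 = $2,410.30
Check: goods available $6,133.30 = COGS $3,723.00 + ending $2,410.30

COGS = $3,723.00; ending inventory = $2,410.30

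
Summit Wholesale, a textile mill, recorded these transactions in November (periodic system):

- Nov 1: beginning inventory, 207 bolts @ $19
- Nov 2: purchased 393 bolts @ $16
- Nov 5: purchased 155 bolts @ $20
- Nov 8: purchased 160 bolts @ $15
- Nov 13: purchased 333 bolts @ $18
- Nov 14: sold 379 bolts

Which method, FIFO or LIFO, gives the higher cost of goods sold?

FIFO COGS: 207 @ $19 + 172 @ $16 = $6,685
LIFO COGS: 333 @ $18 + 46 @ $15 = $6,684

FIFO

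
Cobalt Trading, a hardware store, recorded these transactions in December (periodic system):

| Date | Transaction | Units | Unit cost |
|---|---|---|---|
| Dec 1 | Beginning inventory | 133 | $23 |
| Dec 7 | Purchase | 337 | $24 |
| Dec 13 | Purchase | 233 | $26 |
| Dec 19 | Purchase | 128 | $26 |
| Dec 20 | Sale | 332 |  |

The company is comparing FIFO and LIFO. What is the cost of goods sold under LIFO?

COGS = $8,632

FIFO COGS: 133 @ $23 + 199 @ $24 = $7,835
LIFO COGS: 128 @ $26 + 204 @ $26 = $8,632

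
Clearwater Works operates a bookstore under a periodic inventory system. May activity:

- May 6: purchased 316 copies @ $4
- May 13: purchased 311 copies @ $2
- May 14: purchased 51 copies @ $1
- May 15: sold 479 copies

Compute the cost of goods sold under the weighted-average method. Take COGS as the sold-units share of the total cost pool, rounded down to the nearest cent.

COGS = $1,368.47

May 15, sell 479: 479/678 × $1,937.00 → $1,368.47
Ending inventory (cost pool remaining) = $568.53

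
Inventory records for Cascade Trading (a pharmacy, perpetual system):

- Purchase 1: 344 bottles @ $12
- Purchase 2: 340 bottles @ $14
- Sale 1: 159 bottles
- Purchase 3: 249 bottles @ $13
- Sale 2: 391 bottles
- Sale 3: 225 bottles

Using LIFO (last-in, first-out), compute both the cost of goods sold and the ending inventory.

COGS = $10,229; ending inventory = $1,896

Sale 1 (159) [LIFO — newest first]: 159 @ $14 = $2,226
Sale 2 (391) [LIFO — newest first]: 249 @ $13 + 142 @ $14 = $5,225
Sale 3 (225) [LIFO — newest first]: 39 @ $14 + 186 @ $12 = $2,778
Total COGS = $2,226 + $5,225 + $2,778 = $10,229
Ending inventory: 158 @ $12 = $1,896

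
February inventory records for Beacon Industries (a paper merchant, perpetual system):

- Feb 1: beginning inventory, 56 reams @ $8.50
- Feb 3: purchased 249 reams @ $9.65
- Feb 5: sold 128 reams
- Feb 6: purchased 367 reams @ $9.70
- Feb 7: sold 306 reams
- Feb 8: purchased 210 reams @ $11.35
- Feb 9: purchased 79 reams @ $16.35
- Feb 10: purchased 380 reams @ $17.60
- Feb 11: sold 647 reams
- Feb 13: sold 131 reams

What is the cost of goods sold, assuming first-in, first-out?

Feb 5, 128 sold [FIFO — oldest first]: 56 @ $8.50 + 72 @ $9.65 = $1,170.80
Feb 7, 306 sold [FIFO — oldest first]: 177 @ $9.65 + 129 @ $9.70 = $2,959.35
Feb 11, 647 sold [FIFO — oldest first]: 238 @ $9.70 + 210 @ $11.35 + 79 @ $16.35 + 120 @ $17.60 = $8,095.75
Feb 13, 131 sold [FIFO — oldest first]: 131 @ $17.60 = $2,305.60
Total COGS = $1,170.80 + $2,959.35 + $8,095.75 + $2,305.60 = $14,531.50
Ending inventory: 129 @ $17.60 = $2,270.40

COGS = $14,531.50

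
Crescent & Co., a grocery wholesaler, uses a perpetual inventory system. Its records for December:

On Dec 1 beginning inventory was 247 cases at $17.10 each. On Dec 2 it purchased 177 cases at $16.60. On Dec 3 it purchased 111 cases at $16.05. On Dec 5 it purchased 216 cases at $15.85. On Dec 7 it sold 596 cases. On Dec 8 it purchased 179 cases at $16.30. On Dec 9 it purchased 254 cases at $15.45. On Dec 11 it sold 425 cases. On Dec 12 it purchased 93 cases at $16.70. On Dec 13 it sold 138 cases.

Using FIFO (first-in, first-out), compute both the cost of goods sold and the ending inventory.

Dec 7, 596 sold [FIFO — oldest first]: 247 @ $17.10 + 177 @ $16.60 + 111 @ $16.05 + 61 @ $15.85 = $9,910.30
Dec 11, 425 sold [FIFO — oldest first]: 155 @ $15.85 + 179 @ $16.30 + 91 @ $15.45 = $6,780.40
Dec 13, 138 sold [FIFO — oldest first]: 138 @ $15.45 = $2,132.10
Total COGS = $9,910.30 + $6,780.40 + $2,132.10 = $18,822.80
Ending inventory: 25 @ $15.45 + 93 @ $16.70 = $1,939.35

COGS = $18,822.80; ending inventory = $1,939.35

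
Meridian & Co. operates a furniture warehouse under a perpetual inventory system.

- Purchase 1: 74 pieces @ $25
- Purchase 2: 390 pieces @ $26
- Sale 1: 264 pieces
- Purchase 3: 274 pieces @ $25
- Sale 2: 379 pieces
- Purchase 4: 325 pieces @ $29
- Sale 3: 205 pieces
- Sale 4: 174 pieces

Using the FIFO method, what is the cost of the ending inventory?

Sale 1 (264) [FIFO — oldest first]: 74 @ $25 + 190 @ $26 = $6,790
Sale 2 (379) [FIFO — oldest first]: 200 @ $26 + 179 @ $25 = $9,675
Sale 3 (205) [FIFO — oldest first]: 95 @ $25 + 110 @ $29 = $5,565
Sale 4 (174) [FIFO — oldest first]: 174 @ $29 = $5,046
Total COGS = $6,790 + $9,675 + $5,565 + $5,046 = $27,076
Ending inventory: 41 @ $29 = $1,189
Check: goods available $28,265 = COGS $27,076 + ending $1,189

Ending inventory = $1,189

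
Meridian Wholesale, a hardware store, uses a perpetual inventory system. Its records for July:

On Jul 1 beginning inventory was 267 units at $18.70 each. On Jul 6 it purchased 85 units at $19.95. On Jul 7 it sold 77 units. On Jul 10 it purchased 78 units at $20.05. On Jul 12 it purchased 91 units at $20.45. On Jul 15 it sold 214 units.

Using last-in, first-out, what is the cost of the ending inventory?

Ending inventory = $4,301.00

Jul 7, 77 sold [LIFO — newest first]: 77 @ $19.95 = $1,536.15
Jul 15, 214 sold [LIFO — newest first]: 91 @ $20.45 + 78 @ $20.05 + 8 @ $19.95 + 37 @ $18.70 = $4,276.35
Total COGS = $1,536.15 + $4,276.35 = $5,812.50
Ending inventory: 230 @ $18.70 = $4,301.00
Check: goods available $10,113.50 = COGS $5,812.50 + ending $4,301.00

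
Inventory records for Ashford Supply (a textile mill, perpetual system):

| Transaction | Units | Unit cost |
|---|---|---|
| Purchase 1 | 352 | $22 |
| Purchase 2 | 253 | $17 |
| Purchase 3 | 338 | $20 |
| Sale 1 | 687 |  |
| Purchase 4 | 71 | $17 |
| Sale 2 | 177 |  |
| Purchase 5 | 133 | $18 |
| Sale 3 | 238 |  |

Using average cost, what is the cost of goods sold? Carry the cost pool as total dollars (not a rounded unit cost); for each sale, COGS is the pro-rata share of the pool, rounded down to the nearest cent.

After Purchase 1: 352 on hand, pool $7,744.00 (≈ $22.0000 each)
After Purchase 2: 605 on hand, pool $12,045.00 (≈ $19.9091 each)
After Purchase 3: 943 on hand, pool $18,805.00 (≈ $19.9417 each)
Sale 1, sell 687: 687/943 × $18,805.00 → $13,699.93
After Purchase 4: 327 on hand, pool $6,312.07 (≈ $19.3030 each)
Sale 2, sell 177: 177/327 × $6,312.07 → $3,416.62
After Purchase 5: 283 on hand, pool $5,289.45 (≈ $18.6906 each)
Sale 3, sell 238: 238/283 × $5,289.45 → $4,448.37
Total COGS = $13,699.93 + $3,416.62 + $4,448.37 = $21,564.92
Ending inventory (cost pool remaining) = $841.08
Check: goods available $22,406.00 = COGS $21,564.92 + ending $841.08

COGS = $21,564.92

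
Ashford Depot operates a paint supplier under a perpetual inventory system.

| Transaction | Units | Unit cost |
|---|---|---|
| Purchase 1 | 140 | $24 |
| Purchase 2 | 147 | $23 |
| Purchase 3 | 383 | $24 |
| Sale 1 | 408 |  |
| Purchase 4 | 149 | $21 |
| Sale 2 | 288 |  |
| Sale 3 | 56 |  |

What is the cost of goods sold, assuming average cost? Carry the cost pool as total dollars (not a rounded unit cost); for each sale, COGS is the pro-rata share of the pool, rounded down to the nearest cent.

After Purchase 1: 140 on hand, pool $3,360.00 (≈ $24.0000 each)
After Purchase 2: 287 on hand, pool $6,741.00 (≈ $23.4878 each)
After Purchase 3: 670 on hand, pool $15,933.00 (≈ $23.7806 each)
Sale 1, sell 408: 408/670 × $15,933.00 → $9,702.48
After Purchase 4: 411 on hand, pool $9,359.52 (≈ $22.7726 each)
Sale 2, sell 288: 288/411 × $9,359.52 → $6,558.49
Sale 3, sell 56: 56/123 × $2,801.03 → $1,275.26
Total COGS = $9,702.48 + $6,558.49 + $1,275.26 = $17,536.23
Ending inventory (cost pool remaining) = $1,525.77
Check: goods available $19,062.00 = COGS $17,536.23 + ending $1,525.77

COGS = $17,536.23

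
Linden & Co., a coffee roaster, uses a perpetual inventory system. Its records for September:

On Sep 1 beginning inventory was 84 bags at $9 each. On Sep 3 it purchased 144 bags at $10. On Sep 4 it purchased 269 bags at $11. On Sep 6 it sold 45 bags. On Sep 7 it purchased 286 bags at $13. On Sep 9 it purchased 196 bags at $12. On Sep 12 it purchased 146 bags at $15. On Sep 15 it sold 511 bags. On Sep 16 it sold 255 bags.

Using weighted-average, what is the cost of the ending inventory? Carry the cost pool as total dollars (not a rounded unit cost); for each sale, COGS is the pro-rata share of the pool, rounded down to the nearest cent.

Ending inventory = $3,764.59

After Sep 1: 84 on hand, pool $756.00 (≈ $9.0000 each)
After Sep 3: 228 on hand, pool $2,196.00 (≈ $9.6316 each)
After Sep 4: 497 on hand, pool $5,155.00 (≈ $10.3722 each)
Sep 6, sell 45: 45/497 × $5,155.00 → $466.75
After Sep 7: 738 on hand, pool $8,406.25 (≈ $11.3906 each)
After Sep 9: 934 on hand, pool $10,758.25 (≈ $11.5185 each)
After Sep 12: 1080 on hand, pool $12,948.25 (≈ $11.9891 each)
Sep 15, sell 511: 511/1080 × $12,948.25 → $6,126.44
Sep 16, sell 255: 255/569 × $6,821.81 → $3,057.22
Total COGS = $466.75 + $6,126.44 + $3,057.22 = $9,650.41
Ending inventory (cost pool remaining) = $3,764.59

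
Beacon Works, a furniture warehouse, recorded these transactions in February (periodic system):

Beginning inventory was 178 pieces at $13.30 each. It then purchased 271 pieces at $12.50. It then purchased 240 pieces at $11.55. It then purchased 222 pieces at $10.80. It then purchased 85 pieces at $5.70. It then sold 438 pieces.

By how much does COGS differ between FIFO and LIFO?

$1,222.25

FIFO COGS: 178 @ $13.30 + 260 @ $12.50 = $5,617.40
LIFO COGS: 85 @ $5.70 + 222 @ $10.80 + 131 @ $11.55 = $4,395.15
Difference = |$5,617.40 − $4,395.15| = $1,222.25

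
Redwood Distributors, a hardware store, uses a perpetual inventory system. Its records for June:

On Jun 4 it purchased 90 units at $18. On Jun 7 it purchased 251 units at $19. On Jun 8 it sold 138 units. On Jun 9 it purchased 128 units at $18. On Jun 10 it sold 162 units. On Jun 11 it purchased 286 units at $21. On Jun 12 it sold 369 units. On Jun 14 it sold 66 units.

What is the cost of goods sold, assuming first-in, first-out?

Jun 8, 138 sold [FIFO — oldest first]: 90 @ $18 + 48 @ $19 = $2,532
Jun 10, 162 sold [FIFO — oldest first]: 162 @ $19 = $3,078
Jun 12, 369 sold [FIFO — oldest first]: 41 @ $19 + 128 @ $18 + 200 @ $21 = $7,283
Jun 14, 66 sold [FIFO — oldest first]: 66 @ $21 = $1,386
Total COGS = $2,532 + $3,078 + $7,283 + $1,386 = $14,279
Ending inventory: 20 @ $21 = $420
Check: goods available $14,699 = COGS $14,279 + ending $420

COGS = $14,279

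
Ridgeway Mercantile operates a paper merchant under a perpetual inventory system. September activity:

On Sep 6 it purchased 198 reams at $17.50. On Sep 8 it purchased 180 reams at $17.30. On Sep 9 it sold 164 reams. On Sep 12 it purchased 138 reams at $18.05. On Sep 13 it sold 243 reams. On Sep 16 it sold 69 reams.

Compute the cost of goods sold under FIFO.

COGS = $8,347.90

Sep 9, 164 sold [FIFO — oldest first]: 164 @ $17.50 = $2,870.00
Sep 13, 243 sold [FIFO — oldest first]: 34 @ $17.50 + 180 @ $17.30 + 29 @ $18.05 = $4,232.45
Sep 16, 69 sold [FIFO — oldest first]: 69 @ $18.05 = $1,245.45
Total COGS = $2,870.00 + $4,232.45 + $1,245.45 = $8,347.90
Ending inventory: 40 @ $18.05 = $722.00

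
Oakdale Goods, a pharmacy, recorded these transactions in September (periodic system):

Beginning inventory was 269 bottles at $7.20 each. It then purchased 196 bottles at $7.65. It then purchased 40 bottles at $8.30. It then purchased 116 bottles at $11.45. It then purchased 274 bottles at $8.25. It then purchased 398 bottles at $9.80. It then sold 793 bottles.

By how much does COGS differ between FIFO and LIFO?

$1,015.20

FIFO COGS: 269 @ $7.20 + 196 @ $7.65 + 40 @ $8.30 + 116 @ $11.45 + 172 @ $8.25 = $6,515.40
LIFO COGS: 398 @ $9.80 + 274 @ $8.25 + 116 @ $11.45 + 5 @ $8.30 = $7,530.60
Difference = |$6,515.40 − $7,530.60| = $1,015.20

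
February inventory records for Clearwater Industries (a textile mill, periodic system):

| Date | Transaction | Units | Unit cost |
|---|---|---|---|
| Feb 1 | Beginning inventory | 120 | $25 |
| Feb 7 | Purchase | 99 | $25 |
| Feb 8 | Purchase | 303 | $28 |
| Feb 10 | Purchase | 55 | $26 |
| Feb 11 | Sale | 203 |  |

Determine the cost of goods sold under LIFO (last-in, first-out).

COGS = $5,574

Feb 11, 203 sold [LIFO — newest first]: 55 @ $26 + 148 @ $28 = $5,574
Ending inventory: 120 @ $25 + 99 @ $25 + 155 @ $28 = $9,815
Check: goods available $15,389 = COGS $5,574 + ending $9,815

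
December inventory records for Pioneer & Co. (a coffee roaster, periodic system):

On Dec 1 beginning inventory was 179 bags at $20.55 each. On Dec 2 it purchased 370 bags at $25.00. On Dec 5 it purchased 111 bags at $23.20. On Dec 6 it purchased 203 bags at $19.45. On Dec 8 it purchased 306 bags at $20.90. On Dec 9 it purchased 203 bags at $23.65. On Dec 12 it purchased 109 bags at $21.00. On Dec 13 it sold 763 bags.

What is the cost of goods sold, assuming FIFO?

COGS = $17,507.00

Dec 13, 763 sold [FIFO — oldest first]: 179 @ $20.55 + 370 @ $25.00 + 111 @ $23.20 + 103 @ $19.45 = $17,507.00
Ending inventory: 100 @ $19.45 + 306 @ $20.90 + 203 @ $23.65 + 109 @ $21.00 = $15,430.35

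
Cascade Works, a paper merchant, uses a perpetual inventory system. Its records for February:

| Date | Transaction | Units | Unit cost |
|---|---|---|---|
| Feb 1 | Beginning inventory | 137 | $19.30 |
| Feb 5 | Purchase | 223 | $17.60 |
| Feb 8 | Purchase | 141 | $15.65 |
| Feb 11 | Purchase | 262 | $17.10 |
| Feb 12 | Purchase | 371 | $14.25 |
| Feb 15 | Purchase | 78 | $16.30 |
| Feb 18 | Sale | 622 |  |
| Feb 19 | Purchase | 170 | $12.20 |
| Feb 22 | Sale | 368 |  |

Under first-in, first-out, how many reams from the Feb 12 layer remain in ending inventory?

Feb 18, 622 sold [FIFO — oldest first]: 137 @ $19.30 + 223 @ $17.60 + 141 @ $15.65 + 121 @ $17.10 = $10,844.65
Feb 22, 368 sold [FIFO — oldest first]: 141 @ $17.10 + 227 @ $14.25 = $5,645.85
Total COGS = $10,844.65 + $5,645.85 = $16,490.50
Ending inventory: 144 @ $14.25 + 78 @ $16.30 + 170 @ $12.20 = $5,397.40

144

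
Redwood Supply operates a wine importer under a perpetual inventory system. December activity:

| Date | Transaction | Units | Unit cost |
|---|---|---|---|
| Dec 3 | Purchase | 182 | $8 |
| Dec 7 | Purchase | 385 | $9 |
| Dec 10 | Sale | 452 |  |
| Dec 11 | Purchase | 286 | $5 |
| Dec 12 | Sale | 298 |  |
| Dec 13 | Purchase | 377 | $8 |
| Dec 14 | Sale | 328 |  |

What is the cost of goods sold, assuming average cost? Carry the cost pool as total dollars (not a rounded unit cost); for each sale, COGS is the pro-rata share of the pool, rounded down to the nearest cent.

After Dec 3: 182 on hand, pool $1,456.00 (≈ $8.0000 each)
After Dec 7: 567 on hand, pool $4,921.00 (≈ $8.6790 each)
Dec 10, sell 452: 452/567 × $4,921.00 → $3,922.91
After Dec 11: 401 on hand, pool $2,428.09 (≈ $6.0551 each)
Dec 12, sell 298: 298/401 × $2,428.09 → $1,804.41
After Dec 13: 480 on hand, pool $3,639.68 (≈ $7.5827 each)
Dec 14, sell 328: 328/480 × $3,639.68 → $2,487.11
Total COGS = $3,922.91 + $1,804.41 + $2,487.11 = $8,214.43
Ending inventory (cost pool remaining) = $1,152.57

COGS = $8,214.43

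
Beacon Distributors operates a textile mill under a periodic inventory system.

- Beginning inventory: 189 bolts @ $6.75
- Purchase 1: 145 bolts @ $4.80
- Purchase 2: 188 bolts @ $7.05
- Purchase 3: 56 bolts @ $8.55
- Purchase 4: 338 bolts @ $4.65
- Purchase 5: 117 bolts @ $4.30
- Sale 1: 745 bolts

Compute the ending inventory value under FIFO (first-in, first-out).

Sale 1 (745) [FIFO — oldest first]: 189 @ $6.75 + 145 @ $4.80 + 188 @ $7.05 + 56 @ $8.55 + 167 @ $4.65 = $4,552.50
Ending inventory: 171 @ $4.65 + 117 @ $4.30 = $1,298.25

Ending inventory = $1,298.25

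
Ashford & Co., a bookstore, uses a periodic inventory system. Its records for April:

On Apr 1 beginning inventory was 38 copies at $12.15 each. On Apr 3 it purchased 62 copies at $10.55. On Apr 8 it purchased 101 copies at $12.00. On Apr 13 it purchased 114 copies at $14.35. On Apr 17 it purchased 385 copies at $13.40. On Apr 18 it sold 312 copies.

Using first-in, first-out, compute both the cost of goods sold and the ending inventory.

COGS = $3,920.65; ending inventory = $5,202.05

Apr 18, 312 sold [FIFO — oldest first]: 38 @ $12.15 + 62 @ $10.55 + 101 @ $12.00 + 111 @ $14.35 = $3,920.65
Ending inventory: 3 @ $14.35 + 385 @ $13.40 = $5,202.05
Check: goods available $9,122.70 = COGS $3,920.65 + ending $5,202.05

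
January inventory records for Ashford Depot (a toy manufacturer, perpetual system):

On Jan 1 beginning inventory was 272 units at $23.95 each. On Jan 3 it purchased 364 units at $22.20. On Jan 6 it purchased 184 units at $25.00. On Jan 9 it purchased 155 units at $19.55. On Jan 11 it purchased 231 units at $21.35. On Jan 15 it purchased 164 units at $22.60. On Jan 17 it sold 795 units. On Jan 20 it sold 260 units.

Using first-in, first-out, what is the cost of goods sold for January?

COGS = $23,933.45

Jan 17, 795 sold [FIFO — oldest first]: 272 @ $23.95 + 364 @ $22.20 + 159 @ $25.00 = $18,570.20
Jan 20, 260 sold [FIFO — oldest first]: 25 @ $25.00 + 155 @ $19.55 + 80 @ $21.35 = $5,363.25
Total COGS = $18,570.20 + $5,363.25 = $23,933.45
Ending inventory: 151 @ $21.35 + 164 @ $22.60 = $6,930.25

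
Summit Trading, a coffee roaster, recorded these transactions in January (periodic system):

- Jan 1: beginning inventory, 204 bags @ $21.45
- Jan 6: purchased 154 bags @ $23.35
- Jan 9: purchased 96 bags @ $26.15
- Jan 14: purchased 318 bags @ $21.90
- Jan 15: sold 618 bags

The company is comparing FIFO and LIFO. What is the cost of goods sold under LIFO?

FIFO COGS: 204 @ $21.45 + 154 @ $23.35 + 96 @ $26.15 + 164 @ $21.90 = $14,073.70
LIFO COGS: 318 @ $21.90 + 96 @ $26.15 + 154 @ $23.35 + 50 @ $21.45 = $14,143.00

COGS = $14,143.00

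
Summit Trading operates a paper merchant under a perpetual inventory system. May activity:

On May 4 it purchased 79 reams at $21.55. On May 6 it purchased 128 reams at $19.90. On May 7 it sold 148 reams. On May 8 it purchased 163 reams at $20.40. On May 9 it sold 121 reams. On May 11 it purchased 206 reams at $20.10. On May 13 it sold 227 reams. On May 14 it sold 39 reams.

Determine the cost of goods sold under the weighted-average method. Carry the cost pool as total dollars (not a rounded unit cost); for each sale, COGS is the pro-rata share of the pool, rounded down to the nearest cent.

After May 4: 79 on hand, pool $1,702.45 (≈ $21.5500 each)
After May 6: 207 on hand, pool $4,249.65 (≈ $20.5297 each)
May 7, sell 148: 148/207 × $4,249.65 → $3,038.39
After May 8: 222 on hand, pool $4,536.46 (≈ $20.4345 each)
May 9, sell 121: 121/222 × $4,536.46 → $2,472.57
After May 11: 307 on hand, pool $6,204.49 (≈ $20.2101 each)
May 13, sell 227: 227/307 × $6,204.49 → $4,587.68
May 14, sell 39: 39/80 × $1,616.81 → $788.19
Total COGS = $3,038.39 + $2,472.57 + $4,587.68 + $788.19 = $10,886.83
Ending inventory (cost pool remaining) = $828.62
Check: goods available $11,715.45 = COGS $10,886.83 + ending $828.62

COGS = $10,886.83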